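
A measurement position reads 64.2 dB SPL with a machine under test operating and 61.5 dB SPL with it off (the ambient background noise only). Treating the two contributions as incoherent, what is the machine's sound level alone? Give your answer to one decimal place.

Subtract intensities: L_src = 10·log₁₀(10^(L_total/10) − 10^(L_bg/10)).
L_src = 10·log₁₀(10^(64.2/10) − 10^(61.5/10)) = 10·log₁₀(1218000) = 60.9 dB SPL.

60.9 dB SPL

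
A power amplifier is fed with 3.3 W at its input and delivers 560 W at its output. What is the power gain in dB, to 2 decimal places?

Power is a power quantity, so gain = 10·log₁₀(P_out/P_in).
10·log₁₀(560/3.3) = 10·log₁₀(169.7) = 22.30 dB.

22.30 dB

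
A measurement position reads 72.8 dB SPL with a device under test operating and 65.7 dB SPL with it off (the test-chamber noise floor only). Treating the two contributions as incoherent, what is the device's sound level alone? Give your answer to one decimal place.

Subtract intensities: L_src = 10·log₁₀(10^(L_total/10) − 10^(L_bg/10)).
L_src = 10·log₁₀(10^(72.8/10) − 10^(65.7/10)) = 10·log₁₀(15340000) = 71.9 dB SPL.

71.9 dB SPL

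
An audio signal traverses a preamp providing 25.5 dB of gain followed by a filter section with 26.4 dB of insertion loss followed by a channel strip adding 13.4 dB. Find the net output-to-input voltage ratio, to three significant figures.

4.22

Net gain = 25.5 + (−26.4) + 13.4 = 12.5 dB.
Voltage ratio = 10^(12.5/20) = 4.22.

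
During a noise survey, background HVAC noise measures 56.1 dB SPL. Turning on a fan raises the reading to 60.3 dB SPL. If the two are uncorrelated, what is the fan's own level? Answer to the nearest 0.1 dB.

58.2 dB SPL

Remove the background by subtracting linear intensities:
L_src = 10·log₁₀(10^(60.3/10) − 10^(56.1/10)) = 10·log₁₀(664100) = 58.2 dB SPL.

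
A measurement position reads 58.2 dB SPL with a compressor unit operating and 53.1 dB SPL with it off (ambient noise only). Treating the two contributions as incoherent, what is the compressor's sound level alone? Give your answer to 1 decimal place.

Background correction is a power subtraction:
L_src = 10·log₁₀(10^(58.2/10) − 10^(53.1/10)) = 10·log₁₀(456500) = 56.6 dB SPL.

56.6 dB SPL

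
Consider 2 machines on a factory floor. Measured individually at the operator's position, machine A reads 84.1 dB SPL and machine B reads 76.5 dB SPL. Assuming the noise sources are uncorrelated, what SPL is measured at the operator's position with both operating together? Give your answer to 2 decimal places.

Incoherent sources sum as intensities:
L_total = 10·log₁₀(10^(84.1/10) + 10^(76.5/10)) = 10·log₁₀(301700000) = 84.80 dB SPL.

84.80 dB SPL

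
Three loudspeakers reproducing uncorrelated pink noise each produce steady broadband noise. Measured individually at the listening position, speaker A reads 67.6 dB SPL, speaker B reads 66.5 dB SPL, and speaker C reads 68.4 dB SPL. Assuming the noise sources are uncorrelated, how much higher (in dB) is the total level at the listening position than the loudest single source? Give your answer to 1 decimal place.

3.9 dB

Incoherent sources sum as intensities:
L_total = 10·log₁₀(10^(67.6/10) + 10^(66.5/10) + 10^(68.4/10)) = 72.34 dB SPL.
Excess over the loudest (68.4 dB): 72.34 − 68.4 = 3.9 dB.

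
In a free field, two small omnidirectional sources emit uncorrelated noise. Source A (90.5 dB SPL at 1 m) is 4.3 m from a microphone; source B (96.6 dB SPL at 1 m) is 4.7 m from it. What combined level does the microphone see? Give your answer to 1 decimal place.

At the listener: L_A = 90.5 − 20·log₁₀(4.3) = 77.83 dB; L_B = 96.6 − 20·log₁₀(4.7) = 83.16 dB.
Combined: 10·log₁₀(10^(77.83/10)+10^(83.16/10)) = 84.3 dB SPL.

84.3 dB SPL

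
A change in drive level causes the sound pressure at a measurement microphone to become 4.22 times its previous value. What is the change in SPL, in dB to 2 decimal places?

Sound pressure is an amplitude quantity: ΔL = 20·log₁₀(p₂/p₁).
20·log₁₀(4.22) = 12.51 dB.

12.51 dB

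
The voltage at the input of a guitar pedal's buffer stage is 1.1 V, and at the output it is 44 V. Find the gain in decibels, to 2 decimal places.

32.04 dB

For a voltage ratio, dB = 20·log₁₀(V₂/V₁).
20·log₁₀(44/1.1) = 20·log₁₀(40.00) = 32.04 dB.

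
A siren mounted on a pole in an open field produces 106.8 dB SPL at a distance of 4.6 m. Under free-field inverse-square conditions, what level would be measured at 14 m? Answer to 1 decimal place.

Inverse-square spreading gives ΔL = −20·log₁₀(d₂/d₁).
ΔL = −20·log₁₀(14/4.6) = -9.67 dB, so L₂ = 106.8 + (-9.67) = 97.1 dB SPL.

97.1 dB SPL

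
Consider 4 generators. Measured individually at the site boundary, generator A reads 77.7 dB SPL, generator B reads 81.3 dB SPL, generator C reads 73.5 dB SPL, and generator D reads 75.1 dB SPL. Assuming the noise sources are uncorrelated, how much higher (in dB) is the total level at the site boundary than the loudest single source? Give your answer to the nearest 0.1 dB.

Add the sources as powers (linear), then convert back to dB:
L_total = 10·log₁₀(10^(77.7/10) + 10^(81.3/10) + 10^(73.5/10) + 10^(75.1/10)) = 83.95 dB SPL.
Excess over the loudest (81.3 dB): 83.95 − 81.3 = 2.7 dB.

2.7 dB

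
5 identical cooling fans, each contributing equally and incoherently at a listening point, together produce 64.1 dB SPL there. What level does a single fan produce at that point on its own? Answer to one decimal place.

5 equal incoherent sources add 10·log₁₀(5) = 6.99 dB over one source.
L_one = 64.1 − 6.99 = 57.1 dB SPL.

57.1 dB SPL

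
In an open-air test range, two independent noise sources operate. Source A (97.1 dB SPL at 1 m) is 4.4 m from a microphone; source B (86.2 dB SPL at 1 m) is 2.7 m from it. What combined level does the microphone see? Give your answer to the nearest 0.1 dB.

At the listener: L_A = 97.1 − 20·log₁₀(4.4) = 84.23 dB; L_B = 86.2 − 20·log₁₀(2.7) = 77.57 dB.
Combined: 10·log₁₀(10^(84.23/10)+10^(77.57/10)) = 85.1 dB SPL.

85.1 dB SPL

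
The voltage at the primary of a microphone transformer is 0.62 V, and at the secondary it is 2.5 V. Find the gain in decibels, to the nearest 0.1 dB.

12.1 dB

Voltage ratio → dB uses the 20·log₁₀ form:
20·log₁₀(2.5/0.62) = 20·log₁₀(4.032) = 12.1 dB.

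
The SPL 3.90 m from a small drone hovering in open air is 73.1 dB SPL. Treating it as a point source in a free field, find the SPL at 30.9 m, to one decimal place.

Inverse-square spreading gives ΔL = −20·log₁₀(d₂/d₁).
ΔL = −20·log₁₀(30.9/3.90) = -17.98 dB, so L₂ = 73.1 + (-17.98) = 55.1 dB SPL.

55.1 dB SPL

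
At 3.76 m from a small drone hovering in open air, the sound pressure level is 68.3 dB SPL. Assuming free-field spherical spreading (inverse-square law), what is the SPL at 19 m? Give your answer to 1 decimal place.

54.2 dB SPL

Inverse-square spreading gives ΔL = −20·log₁₀(d₂/d₁).
ΔL = −20·log₁₀(19/3.76) = -14.07 dB, so L₂ = 68.3 + (-14.07) = 54.2 dB SPL.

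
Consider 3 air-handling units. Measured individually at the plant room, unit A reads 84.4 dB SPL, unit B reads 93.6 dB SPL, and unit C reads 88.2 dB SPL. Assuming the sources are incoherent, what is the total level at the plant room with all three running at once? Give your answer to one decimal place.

Incoherent sources sum as intensities:
L_total = 10·log₁₀(10^(84.4/10) + 10^(93.6/10) + 10^(88.2/10)) = 10·log₁₀(3227000000) = 95.1 dB SPL.

95.1 dB SPL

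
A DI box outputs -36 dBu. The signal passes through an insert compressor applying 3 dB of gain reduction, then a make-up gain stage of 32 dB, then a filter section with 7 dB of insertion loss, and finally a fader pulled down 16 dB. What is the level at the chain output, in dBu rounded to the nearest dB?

-30 dBu

Cascaded gains and losses add directly in dB.
-36 − 3 + 32 − 7 − 16 = -30 dBu.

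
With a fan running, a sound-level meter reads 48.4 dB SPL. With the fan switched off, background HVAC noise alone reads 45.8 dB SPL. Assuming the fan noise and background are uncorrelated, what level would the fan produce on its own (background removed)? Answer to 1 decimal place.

44.9 dB SPL

Remove the background by subtracting linear intensities:
L_src = 10·log₁₀(10^(48.4/10) − 10^(45.8/10)) = 10·log₁₀(31160) = 44.9 dB SPL.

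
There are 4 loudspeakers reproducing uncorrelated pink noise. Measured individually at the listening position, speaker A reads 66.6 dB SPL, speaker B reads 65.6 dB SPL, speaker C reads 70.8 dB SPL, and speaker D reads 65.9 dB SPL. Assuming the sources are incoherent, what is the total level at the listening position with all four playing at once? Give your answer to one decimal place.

73.8 dB SPL

Add the sources as powers (linear), then convert back to dB:
L_total = 10·log₁₀(10^(66.6/10) + 10^(65.6/10) + 10^(70.8/10) + 10^(65.9/10)) = 10·log₁₀(24110000) = 73.8 dB SPL.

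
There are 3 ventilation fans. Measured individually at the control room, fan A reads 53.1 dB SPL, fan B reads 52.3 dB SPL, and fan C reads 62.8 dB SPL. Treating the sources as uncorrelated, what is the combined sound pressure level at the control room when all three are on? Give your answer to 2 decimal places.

63.58 dB SPL

Uncorrelated sources add in intensity (power), not in dB.
L_total = 10·log₁₀(10^(53.1/10) + 10^(52.3/10) + 10^(62.8/10)) = 10·log₁₀(2279000) = 63.58 dB SPL.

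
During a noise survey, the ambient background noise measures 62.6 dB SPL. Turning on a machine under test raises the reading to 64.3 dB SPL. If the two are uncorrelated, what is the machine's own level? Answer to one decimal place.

Subtract intensities: L_src = 10·log₁₀(10^(L_total/10) − 10^(L_bg/10)).
L_src = 10·log₁₀(10^(64.3/10) − 10^(62.6/10)) = 10·log₁₀(871800) = 59.4 dB SPL.

59.4 dB SPL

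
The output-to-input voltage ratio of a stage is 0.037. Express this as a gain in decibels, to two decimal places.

-28.64 dB

Voltage ratio → dB uses the 20·log₁₀ form:
20·log₁₀(0.037) = -28.64 dB.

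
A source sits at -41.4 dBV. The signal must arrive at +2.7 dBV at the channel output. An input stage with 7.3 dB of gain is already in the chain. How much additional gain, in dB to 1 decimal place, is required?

36.8 dB

The required make-up gain is the shortfall in the dB sum.
G = +2.7 − (-41.4) − 7.3 = 36.8 dB.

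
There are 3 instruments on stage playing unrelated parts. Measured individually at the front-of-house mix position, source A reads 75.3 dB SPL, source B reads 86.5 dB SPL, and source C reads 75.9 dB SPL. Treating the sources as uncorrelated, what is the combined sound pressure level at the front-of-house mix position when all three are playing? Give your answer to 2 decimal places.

Uncorrelated sources add in intensity (power), not in dB.
L_total = 10·log₁₀(10^(75.3/10) + 10^(86.5/10) + 10^(75.9/10)) = 10·log₁₀(519500000) = 87.16 dB SPL.

87.16 dB SPL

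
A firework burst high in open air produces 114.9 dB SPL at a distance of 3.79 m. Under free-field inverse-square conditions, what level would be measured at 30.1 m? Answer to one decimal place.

For a point source in a free field, ΔL = −20·log₁₀(d₂/d₁).
ΔL = −20·log₁₀(30.1/3.79) = -18.00 dB, so L₂ = 114.9 + (-18.00) = 96.9 dB SPL.

96.9 dB SPL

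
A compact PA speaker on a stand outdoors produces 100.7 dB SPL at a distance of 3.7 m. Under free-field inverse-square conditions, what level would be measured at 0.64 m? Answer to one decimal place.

For a point source in a free field, ΔL = −20·log₁₀(d₂/d₁).
ΔL = −20·log₁₀(0.64/3.7) = 15.24 dB, so L₂ = 100.7 + (15.24) = 115.9 dB SPL.

115.9 dB SPL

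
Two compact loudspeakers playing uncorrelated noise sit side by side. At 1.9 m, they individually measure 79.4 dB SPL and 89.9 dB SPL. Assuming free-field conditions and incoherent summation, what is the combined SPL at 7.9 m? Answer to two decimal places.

Combined at 1.9 m: 10·log₁₀(10^(79.4/10)+10^(89.9/10)) = 90.271 dB SPL.
Then apply −20·log₁₀(7.9/1.9) = -12.377 dB → 77.89 dB SPL.

77.89 dB SPL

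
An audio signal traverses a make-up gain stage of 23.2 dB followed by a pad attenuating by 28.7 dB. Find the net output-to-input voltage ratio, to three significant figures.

0.531

Net gain = 23.2 + (−28.7) = -5.5 dB.
Voltage ratio = 10^(-5.5/20) = 0.531.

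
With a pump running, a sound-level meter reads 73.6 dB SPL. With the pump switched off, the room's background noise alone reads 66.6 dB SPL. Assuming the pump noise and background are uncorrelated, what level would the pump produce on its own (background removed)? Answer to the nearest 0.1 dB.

Background correction is a power subtraction:
L_src = 10·log₁₀(10^(73.6/10) − 10^(66.6/10)) = 10·log₁₀(18340000) = 72.6 dB SPL.

72.6 dB SPL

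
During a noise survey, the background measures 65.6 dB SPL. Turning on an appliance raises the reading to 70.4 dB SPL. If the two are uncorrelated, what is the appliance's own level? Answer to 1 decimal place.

Remove the background by subtracting linear intensities:
L_src = 10·log₁₀(10^(70.4/10) − 10^(65.6/10)) = 10·log₁₀(7334000) = 68.7 dB SPL.

68.7 dB SPL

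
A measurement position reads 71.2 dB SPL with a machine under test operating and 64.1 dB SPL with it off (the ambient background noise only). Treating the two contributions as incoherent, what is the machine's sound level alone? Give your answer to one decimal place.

Background correction is a power subtraction:
L_src = 10·log₁₀(10^(71.2/10) − 10^(64.1/10)) = 10·log₁₀(10610000) = 70.3 dB SPL.

70.3 dB SPL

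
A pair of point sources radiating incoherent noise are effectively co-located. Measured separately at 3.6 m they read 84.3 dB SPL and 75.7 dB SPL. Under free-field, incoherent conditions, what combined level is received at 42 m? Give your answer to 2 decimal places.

Combined at 3.6 m: 10·log₁₀(10^(84.3/10)+10^(75.7/10)) = 84.862 dB SPL.
Then apply −20·log₁₀(42/3.6) = -21.339 dB → 63.52 dB SPL.

63.52 dB SPL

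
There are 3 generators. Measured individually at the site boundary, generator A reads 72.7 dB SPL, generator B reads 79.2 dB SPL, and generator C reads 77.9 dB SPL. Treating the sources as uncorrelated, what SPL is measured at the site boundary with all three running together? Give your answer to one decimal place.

82.1 dB SPL

Incoherent sources sum as intensities:
L_total = 10·log₁₀(10^(72.7/10) + 10^(79.2/10) + 10^(77.9/10)) = 10·log₁₀(163500000) = 82.1 dB SPL.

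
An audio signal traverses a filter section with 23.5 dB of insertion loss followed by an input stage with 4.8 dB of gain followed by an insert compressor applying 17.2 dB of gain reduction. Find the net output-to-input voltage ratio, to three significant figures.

Net gain = (−23.5) + 4.8 + (−17.2) = -35.9 dB.
Voltage ratio = 10^(-35.9/20) = 0.0160.

0.0160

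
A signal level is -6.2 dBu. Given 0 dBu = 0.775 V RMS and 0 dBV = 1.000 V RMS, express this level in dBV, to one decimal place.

The offset between the scales is 20·log₁₀(0.775/1.000) = −2.214 dB.
So dBV = -6.2 − 2.214 = -8.4 dBV.

-8.4 dBV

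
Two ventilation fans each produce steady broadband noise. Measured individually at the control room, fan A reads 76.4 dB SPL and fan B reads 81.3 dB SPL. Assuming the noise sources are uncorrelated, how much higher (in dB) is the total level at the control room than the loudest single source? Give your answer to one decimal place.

Uncorrelated sources add in intensity (power), not in dB.
L_total = 10·log₁₀(10^(76.4/10) + 10^(81.3/10)) = 82.52 dB SPL.
Excess over the loudest (81.3 dB): 82.52 − 81.3 = 1.2 dB.

1.2 dB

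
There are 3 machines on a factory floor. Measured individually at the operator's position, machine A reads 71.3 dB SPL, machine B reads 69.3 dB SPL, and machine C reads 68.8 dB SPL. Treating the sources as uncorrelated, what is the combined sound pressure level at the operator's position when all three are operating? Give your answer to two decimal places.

74.71 dB SPL

Uncorrelated sources add in intensity (power), not in dB.
L_total = 10·log₁₀(10^(71.3/10) + 10^(69.3/10) + 10^(68.8/10)) = 10·log₁₀(29590000) = 74.71 dB SPL.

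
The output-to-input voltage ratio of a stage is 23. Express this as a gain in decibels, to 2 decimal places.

27.23 dB

Voltage ratio → dB uses the 20·log₁₀ form:
20·log₁₀(23) = 27.23 dB.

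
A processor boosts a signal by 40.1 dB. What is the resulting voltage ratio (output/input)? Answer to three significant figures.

101

Voltage ratio = 10^(dB/20).
10^(40.1/20) = 10^(2.005) = 101.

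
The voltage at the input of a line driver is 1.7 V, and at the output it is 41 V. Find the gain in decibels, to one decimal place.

27.6 dB

For a voltage ratio, dB = 20·log₁₀(V₂/V₁).
20·log₁₀(41/1.7) = 20·log₁₀(24.12) = 27.6 dB.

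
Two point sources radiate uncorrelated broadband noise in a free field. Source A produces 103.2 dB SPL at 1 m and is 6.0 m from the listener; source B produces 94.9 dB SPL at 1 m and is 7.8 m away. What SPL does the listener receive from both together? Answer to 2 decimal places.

At the listener: L_A = 103.2 − 20·log₁₀(6.0) = 87.637 dB; L_B = 94.9 − 20·log₁₀(7.8) = 77.058 dB.
Combined: 10·log₁₀(10^(87.637/10)+10^(77.058/10)) = 88.00 dB SPL.

88.00 dB SPL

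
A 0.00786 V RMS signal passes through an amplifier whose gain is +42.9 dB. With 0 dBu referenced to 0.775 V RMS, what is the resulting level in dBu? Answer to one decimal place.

Input level: 20·log₁₀(0.00786/0.775) = -39.88 dBu.
Output: -39.88 + 42.9 = +3.0 dBu.

+3.0 dBu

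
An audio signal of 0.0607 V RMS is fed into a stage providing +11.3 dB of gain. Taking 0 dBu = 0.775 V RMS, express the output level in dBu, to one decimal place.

Input level: 20·log₁₀(0.0607/0.775) = -22.12 dBu.
Output: -22.12 + 11.3 = -10.8 dBu.

-10.8 dBu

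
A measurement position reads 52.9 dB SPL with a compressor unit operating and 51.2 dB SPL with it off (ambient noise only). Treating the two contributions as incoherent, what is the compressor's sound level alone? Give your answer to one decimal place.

48.0 dB SPL

Remove the background by subtracting linear intensities:
L_src = 10·log₁₀(10^(52.9/10) − 10^(51.2/10)) = 10·log₁₀(63160) = 48.0 dB SPL.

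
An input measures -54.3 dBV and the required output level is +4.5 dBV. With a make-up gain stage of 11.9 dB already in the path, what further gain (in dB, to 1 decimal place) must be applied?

The required make-up gain is the shortfall in the dB sum.
G = +4.5 − (-54.3) − 11.9 = 46.9 dB.

46.9 dB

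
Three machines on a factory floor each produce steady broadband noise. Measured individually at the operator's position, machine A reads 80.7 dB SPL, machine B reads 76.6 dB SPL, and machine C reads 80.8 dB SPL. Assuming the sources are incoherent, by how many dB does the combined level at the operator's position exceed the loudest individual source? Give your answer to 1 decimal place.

Uncorrelated sources add in intensity (power), not in dB.
L_total = 10·log₁₀(10^(80.7/10) + 10^(76.6/10) + 10^(80.8/10)) = 84.52 dB SPL.
Excess over the loudest (80.8 dB): 84.52 − 80.8 = 3.7 dB.

3.7 dB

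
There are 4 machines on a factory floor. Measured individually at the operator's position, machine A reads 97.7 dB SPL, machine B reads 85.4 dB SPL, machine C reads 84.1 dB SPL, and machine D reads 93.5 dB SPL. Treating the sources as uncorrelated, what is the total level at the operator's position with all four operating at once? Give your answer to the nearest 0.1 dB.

Uncorrelated sources add in intensity (power), not in dB.
L_total = 10·log₁₀(10^(97.7/10) + 10^(85.4/10) + 10^(84.1/10) + 10^(93.5/10)) = 10·log₁₀(8731000000) = 99.4 dB SPL.

99.4 dB SPL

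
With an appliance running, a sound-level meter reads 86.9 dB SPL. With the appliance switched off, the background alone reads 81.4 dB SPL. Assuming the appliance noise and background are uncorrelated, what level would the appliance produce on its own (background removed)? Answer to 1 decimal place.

Background correction is a power subtraction:
L_src = 10·log₁₀(10^(86.9/10) − 10^(81.4/10)) = 10·log₁₀(351700000) = 85.5 dB SPL.

85.5 dB SPL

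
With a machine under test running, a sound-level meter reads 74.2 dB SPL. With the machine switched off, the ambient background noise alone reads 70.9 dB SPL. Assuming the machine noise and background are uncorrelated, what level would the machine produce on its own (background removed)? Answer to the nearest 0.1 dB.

71.5 dB SPL

Subtract intensities: L_src = 10·log₁₀(10^(L_total/10) − 10^(L_bg/10)).
L_src = 10·log₁₀(10^(74.2/10) − 10^(70.9/10)) = 10·log₁₀(14000000) = 71.5 dB SPL.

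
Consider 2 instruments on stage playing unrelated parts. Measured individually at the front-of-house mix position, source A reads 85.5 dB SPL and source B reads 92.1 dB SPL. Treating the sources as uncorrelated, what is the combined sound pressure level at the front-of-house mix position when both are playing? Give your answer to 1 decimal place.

93.0 dB SPL

Add the sources as powers (linear), then convert back to dB:
L_total = 10·log₁₀(10^(85.5/10) + 10^(92.1/10)) = 10·log₁₀(1977000000) = 93.0 dB SPL.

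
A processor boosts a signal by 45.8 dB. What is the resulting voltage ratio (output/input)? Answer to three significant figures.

Voltage ratio = 10^(dB/20).
10^(45.8/20) = 10^(2.290) = 195.

195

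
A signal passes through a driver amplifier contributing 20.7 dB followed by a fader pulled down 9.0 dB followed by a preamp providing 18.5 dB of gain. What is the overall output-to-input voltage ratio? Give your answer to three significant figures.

Net gain = 20.7 + (−9.0) + 18.5 = 30.2 dB.
Voltage ratio = 10^(30.2/20) = 32.4.

32.4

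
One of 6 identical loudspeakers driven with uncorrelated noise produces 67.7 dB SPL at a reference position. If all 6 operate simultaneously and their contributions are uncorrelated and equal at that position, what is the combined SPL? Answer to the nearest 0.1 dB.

75.5 dB SPL

6 equal incoherent sources raise the level by 10·log₁₀(6) = 7.78 dB.
L_total = 67.7 + 7.78 = 75.5 dB SPL.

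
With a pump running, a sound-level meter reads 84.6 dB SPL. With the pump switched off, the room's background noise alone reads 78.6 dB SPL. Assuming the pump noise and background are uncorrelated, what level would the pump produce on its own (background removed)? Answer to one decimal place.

Remove the background by subtracting linear intensities:
L_src = 10·log₁₀(10^(84.6/10) − 10^(78.6/10)) = 10·log₁₀(216000000) = 83.3 dB SPL.

83.3 dB SPL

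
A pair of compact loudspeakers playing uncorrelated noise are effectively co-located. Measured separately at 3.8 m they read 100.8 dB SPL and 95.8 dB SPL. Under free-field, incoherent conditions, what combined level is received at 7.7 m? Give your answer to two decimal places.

95.86 dB SPL

Combined at 3.8 m: 10·log₁₀(10^(100.8/10)+10^(95.8/10)) = 101.993 dB SPL.
Then apply −20·log₁₀(7.7/3.8) = -6.134 dB → 95.86 dB SPL.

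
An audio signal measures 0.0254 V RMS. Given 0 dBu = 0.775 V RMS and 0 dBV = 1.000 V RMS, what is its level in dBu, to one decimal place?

-29.7 dBu

dBu = 20·log₁₀(V / 0.775 V).
20·log₁₀(0.0254/0.775) = -29.7 dBu.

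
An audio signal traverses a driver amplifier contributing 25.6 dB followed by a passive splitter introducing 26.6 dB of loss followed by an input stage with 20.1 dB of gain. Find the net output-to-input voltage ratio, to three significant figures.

Net gain = 25.6 + (−26.6) + 20.1 = 19.1 dB.
Voltage ratio = 10^(19.1/20) = 9.02.

9.02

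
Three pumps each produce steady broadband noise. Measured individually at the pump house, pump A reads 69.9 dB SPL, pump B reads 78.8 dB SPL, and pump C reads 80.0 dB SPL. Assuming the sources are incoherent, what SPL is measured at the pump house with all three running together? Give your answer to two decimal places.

Add the sources as powers (linear), then convert back to dB:
L_total = 10·log₁₀(10^(69.9/10) + 10^(78.8/10) + 10^(80.0/10)) = 10·log₁₀(185600000) = 82.69 dB SPL.

82.69 dB SPL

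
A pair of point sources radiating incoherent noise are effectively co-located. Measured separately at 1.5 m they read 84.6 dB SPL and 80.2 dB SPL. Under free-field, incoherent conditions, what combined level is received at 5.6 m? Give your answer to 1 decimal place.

Combined at 1.5 m: 10·log₁₀(10^(84.6/10)+10^(80.2/10)) = 85.95 dB SPL.
Then apply −20·log₁₀(5.6/1.5) = -11.44 dB → 74.5 dB SPL.

74.5 dB SPL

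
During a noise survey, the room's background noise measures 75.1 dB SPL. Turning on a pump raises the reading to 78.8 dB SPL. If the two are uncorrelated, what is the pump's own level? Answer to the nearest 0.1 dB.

Background correction is a power subtraction:
L_src = 10·log₁₀(10^(78.8/10) − 10^(75.1/10)) = 10·log₁₀(43500000) = 76.4 dB SPL.

76.4 dB SPL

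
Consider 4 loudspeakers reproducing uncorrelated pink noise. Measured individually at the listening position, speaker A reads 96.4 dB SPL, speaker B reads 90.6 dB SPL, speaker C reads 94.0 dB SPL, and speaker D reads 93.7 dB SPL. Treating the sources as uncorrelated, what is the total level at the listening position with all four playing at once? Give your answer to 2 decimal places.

100.16 dB SPL

Add the sources as powers (linear), then convert back to dB:
L_total = 10·log₁₀(10^(96.4/10) + 10^(90.6/10) + 10^(94.0/10) + 10^(93.7/10)) = 10·log₁₀(10369000000) = 100.16 dB SPL.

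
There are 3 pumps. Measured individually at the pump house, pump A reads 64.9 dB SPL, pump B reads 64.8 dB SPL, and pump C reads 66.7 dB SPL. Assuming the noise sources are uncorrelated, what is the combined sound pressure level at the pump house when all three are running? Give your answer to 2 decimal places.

70.33 dB SPL

Add the sources as powers (linear), then convert back to dB:
L_total = 10·log₁₀(10^(64.9/10) + 10^(64.8/10) + 10^(66.7/10)) = 10·log₁₀(10790000) = 70.33 dB SPL.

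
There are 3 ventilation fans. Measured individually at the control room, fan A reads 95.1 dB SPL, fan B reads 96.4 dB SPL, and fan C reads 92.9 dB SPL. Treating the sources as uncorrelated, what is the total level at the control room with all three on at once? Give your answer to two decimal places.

99.80 dB SPL

Incoherent sources sum as intensities:
L_total = 10·log₁₀(10^(95.1/10) + 10^(96.4/10) + 10^(92.9/10)) = 10·log₁₀(9551000000) = 99.80 dB SPL.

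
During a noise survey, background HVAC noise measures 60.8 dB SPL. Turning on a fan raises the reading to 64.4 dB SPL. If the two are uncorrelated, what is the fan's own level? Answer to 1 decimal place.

Background correction is a power subtraction:
L_src = 10·log₁₀(10^(64.4/10) − 10^(60.8/10)) = 10·log₁₀(1552000) = 61.9 dB SPL.

61.9 dB SPL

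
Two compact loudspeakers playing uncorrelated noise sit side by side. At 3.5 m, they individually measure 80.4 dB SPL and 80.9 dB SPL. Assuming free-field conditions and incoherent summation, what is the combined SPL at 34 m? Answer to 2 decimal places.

Combined at 3.5 m: 10·log₁₀(10^(80.4/10)+10^(80.9/10)) = 83.667 dB SPL.
Then apply −20·log₁₀(34/3.5) = -19.748 dB → 63.92 dB SPL.

63.92 dB SPL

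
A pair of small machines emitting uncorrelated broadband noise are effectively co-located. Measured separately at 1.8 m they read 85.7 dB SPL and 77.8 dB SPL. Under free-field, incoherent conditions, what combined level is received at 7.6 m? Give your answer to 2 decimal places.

73.84 dB SPL

Combined at 1.8 m: 10·log₁₀(10^(85.7/10)+10^(77.8/10)) = 86.353 dB SPL.
Then apply −20·log₁₀(7.6/1.8) = -12.511 dB → 73.84 dB SPL.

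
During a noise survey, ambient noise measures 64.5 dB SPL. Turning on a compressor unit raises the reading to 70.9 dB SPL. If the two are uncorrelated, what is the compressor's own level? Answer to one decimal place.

Subtract intensities: L_src = 10·log₁₀(10^(L_total/10) − 10^(L_bg/10)).
L_src = 10·log₁₀(10^(70.9/10) − 10^(64.5/10)) = 10·log₁₀(9484000) = 69.8 dB SPL.

69.8 dB SPL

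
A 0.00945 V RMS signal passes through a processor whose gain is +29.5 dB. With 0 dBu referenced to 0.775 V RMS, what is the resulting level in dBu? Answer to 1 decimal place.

Input level: 20·log₁₀(0.00945/0.775) = -38.28 dBu.
Output: -38.28 + 29.5 = -8.8 dBu.

-8.8 dBu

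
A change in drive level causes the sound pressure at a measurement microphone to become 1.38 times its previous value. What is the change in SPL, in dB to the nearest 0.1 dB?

2.8 dB

SPL change from a pressure ratio uses the 20·log₁₀ form:
20·log₁₀(1.38) = 2.8 dB.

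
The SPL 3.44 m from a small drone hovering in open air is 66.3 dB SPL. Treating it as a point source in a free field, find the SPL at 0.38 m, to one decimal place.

85.4 dB SPL

For a point source in a free field, ΔL = −20·log₁₀(d₂/d₁).
ΔL = −20·log₁₀(0.38/3.44) = 19.14 dB, so L₂ = 66.3 + (19.14) = 85.4 dB SPL.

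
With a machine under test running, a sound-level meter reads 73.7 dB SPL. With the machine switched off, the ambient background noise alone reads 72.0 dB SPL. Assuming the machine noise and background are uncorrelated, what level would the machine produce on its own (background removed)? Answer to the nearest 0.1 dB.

68.8 dB SPL

Background correction is a power subtraction:
L_src = 10·log₁₀(10^(73.7/10) − 10^(72.0/10)) = 10·log₁₀(7593000) = 68.8 dB SPL.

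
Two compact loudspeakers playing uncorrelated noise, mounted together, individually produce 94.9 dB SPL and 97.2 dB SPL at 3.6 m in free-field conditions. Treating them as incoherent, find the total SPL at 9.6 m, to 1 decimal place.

Combined at 3.6 m: 10·log₁₀(10^(94.9/10)+10^(97.2/10)) = 99.21 dB SPL.
Then apply −20·log₁₀(9.6/3.6) = -8.52 dB → 90.7 dB SPL.

90.7 dB SPL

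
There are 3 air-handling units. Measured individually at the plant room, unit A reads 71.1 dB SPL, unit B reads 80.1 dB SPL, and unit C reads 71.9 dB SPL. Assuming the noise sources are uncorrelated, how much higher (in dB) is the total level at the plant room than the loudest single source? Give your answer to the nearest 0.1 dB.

Incoherent sources sum as intensities:
L_total = 10·log₁₀(10^(71.1/10) + 10^(80.1/10) + 10^(71.9/10)) = 81.16 dB SPL.
Excess over the loudest (80.1 dB): 81.16 − 80.1 = 1.1 dB.

1.1 dB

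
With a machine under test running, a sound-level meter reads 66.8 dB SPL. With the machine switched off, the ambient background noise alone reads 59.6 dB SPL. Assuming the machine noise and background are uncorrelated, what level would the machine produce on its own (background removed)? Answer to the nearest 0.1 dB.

Background correction is a power subtraction:
L_src = 10·log₁₀(10^(66.8/10) − 10^(59.6/10)) = 10·log₁₀(3874000) = 65.9 dB SPL.

65.9 dB SPL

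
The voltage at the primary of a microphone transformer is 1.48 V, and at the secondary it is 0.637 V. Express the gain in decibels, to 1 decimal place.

Voltage ratio → dB uses the 20·log₁₀ form:
20·log₁₀(0.637/1.48) = 20·log₁₀(0.4304) = -7.3 dB.

-7.3 dB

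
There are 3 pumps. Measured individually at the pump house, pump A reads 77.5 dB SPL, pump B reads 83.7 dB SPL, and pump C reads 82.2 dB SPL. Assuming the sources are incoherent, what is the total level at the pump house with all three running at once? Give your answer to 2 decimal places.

86.60 dB SPL

Add the sources as powers (linear), then convert back to dB:
L_total = 10·log₁₀(10^(77.5/10) + 10^(83.7/10) + 10^(82.2/10)) = 10·log₁₀(456600000) = 86.60 dB SPL.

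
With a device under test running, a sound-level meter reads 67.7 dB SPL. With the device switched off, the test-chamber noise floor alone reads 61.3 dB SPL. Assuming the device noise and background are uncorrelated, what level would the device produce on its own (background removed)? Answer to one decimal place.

66.6 dB SPL

Background correction is a power subtraction:
L_src = 10·log₁₀(10^(67.7/10) − 10^(61.3/10)) = 10·log₁₀(4539000) = 66.6 dB SPL.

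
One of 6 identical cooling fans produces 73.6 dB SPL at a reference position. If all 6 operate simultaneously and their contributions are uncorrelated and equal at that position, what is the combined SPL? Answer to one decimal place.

81.4 dB SPL

6 equal incoherent sources raise the level by 10·log₁₀(6) = 7.78 dB.
L_total = 73.6 + 7.78 = 81.4 dB SPL.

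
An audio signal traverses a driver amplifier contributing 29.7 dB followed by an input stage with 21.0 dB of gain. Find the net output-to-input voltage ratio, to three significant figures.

Net gain = 29.7 + 21.0 = 50.7 dB.
Voltage ratio = 10^(50.7/20) = 343.

343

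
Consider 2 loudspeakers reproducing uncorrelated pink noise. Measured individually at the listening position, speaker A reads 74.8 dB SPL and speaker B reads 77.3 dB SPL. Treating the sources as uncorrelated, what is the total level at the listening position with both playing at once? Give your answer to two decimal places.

Incoherent sources sum as intensities:
L_total = 10·log₁₀(10^(74.8/10) + 10^(77.3/10)) = 10·log₁₀(83900000) = 79.24 dB SPL.

79.24 dB SPL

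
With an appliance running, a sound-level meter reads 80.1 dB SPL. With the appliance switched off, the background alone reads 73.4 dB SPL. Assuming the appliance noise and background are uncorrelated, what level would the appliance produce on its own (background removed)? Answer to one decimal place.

79.1 dB SPL

Remove the background by subtracting linear intensities:
L_src = 10·log₁₀(10^(80.1/10) − 10^(73.4/10)) = 10·log₁₀(80450000) = 79.1 dB SPL.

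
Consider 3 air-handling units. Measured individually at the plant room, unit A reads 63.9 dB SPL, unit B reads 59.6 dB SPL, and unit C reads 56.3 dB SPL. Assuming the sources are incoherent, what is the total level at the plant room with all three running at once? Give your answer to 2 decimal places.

65.79 dB SPL

Uncorrelated sources add in intensity (power), not in dB.
L_total = 10·log₁₀(10^(63.9/10) + 10^(59.6/10) + 10^(56.3/10)) = 10·log₁₀(3793000) = 65.79 dB SPL.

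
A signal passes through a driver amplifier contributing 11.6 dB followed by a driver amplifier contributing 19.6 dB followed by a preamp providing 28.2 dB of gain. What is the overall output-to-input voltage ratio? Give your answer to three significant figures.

Net gain = 11.6 + 19.6 + 28.2 = 59.4 dB.
Voltage ratio = 10^(59.4/20) = 933.

933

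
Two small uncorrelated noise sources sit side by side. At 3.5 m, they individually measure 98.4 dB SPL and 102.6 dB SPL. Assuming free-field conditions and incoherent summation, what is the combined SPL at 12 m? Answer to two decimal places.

Combined at 3.5 m: 10·log₁₀(10^(98.4/10)+10^(102.6/10)) = 103.999 dB SPL.
Then apply −20·log₁₀(12/3.5) = -10.702 dB → 93.30 dB SPL.

93.30 dB SPL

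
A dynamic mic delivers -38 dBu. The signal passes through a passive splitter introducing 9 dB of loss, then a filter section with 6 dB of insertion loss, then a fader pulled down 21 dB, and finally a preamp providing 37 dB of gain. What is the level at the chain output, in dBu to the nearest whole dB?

-37 dBu

Cascaded gains and losses add directly in dB.
-38 − 9 − 6 − 21 + 37 = -37 dBu.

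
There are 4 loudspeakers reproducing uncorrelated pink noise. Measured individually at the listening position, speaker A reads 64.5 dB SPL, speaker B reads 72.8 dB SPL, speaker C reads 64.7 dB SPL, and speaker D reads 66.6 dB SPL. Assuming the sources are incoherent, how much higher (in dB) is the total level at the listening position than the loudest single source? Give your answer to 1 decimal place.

1.9 dB

Add the sources as powers (linear), then convert back to dB:
L_total = 10·log₁₀(10^(64.5/10) + 10^(72.8/10) + 10^(64.7/10) + 10^(66.6/10)) = 74.68 dB SPL.
Excess over the loudest (72.8 dB): 74.68 − 72.8 = 1.9 dB.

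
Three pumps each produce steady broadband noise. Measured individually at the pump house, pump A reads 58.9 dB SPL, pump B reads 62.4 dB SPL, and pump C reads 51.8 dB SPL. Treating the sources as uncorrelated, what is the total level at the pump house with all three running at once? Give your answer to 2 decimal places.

Incoherent sources sum as intensities:
L_total = 10·log₁₀(10^(58.9/10) + 10^(62.4/10) + 10^(51.8/10)) = 10·log₁₀(2665000) = 64.26 dB SPL.

64.26 dB SPL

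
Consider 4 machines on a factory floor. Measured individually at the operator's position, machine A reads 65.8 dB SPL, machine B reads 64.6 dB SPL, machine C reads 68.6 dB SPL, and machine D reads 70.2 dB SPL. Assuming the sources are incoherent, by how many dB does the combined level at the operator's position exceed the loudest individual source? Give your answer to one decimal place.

3.7 dB

Incoherent sources sum as intensities:
L_total = 10·log₁₀(10^(65.8/10) + 10^(64.6/10) + 10^(68.6/10) + 10^(70.2/10)) = 73.87 dB SPL.
Excess over the loudest (70.2 dB): 73.87 − 70.2 = 3.7 dB.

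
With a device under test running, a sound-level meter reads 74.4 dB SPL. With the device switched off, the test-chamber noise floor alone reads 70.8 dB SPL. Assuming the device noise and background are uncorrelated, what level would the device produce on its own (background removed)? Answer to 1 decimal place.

Subtract intensities: L_src = 10·log₁₀(10^(L_total/10) − 10^(L_bg/10)).
L_src = 10·log₁₀(10^(74.4/10) − 10^(70.8/10)) = 10·log₁₀(15520000) = 71.9 dB SPL.

71.9 dB SPL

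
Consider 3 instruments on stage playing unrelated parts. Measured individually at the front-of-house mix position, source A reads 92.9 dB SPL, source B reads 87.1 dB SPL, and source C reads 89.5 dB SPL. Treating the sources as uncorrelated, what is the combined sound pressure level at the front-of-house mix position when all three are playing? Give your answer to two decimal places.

Incoherent sources sum as intensities:
L_total = 10·log₁₀(10^(92.9/10) + 10^(87.1/10) + 10^(89.5/10)) = 10·log₁₀(3354000000) = 95.26 dB SPL.

95.26 dB SPL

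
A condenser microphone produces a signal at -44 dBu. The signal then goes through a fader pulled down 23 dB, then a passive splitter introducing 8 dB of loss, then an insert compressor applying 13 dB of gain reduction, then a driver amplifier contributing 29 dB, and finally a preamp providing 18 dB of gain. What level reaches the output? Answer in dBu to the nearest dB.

Cascaded gains and losses add directly in dB.
-44 − 23 − 8 − 13 + 29 + 18 = -41 dBu.

-41 dBu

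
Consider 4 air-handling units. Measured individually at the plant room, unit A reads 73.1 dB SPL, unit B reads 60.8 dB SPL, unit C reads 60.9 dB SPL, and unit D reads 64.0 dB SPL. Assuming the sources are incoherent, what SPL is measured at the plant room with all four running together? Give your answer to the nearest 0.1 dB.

Add the sources as powers (linear), then convert back to dB:
L_total = 10·log₁₀(10^(73.1/10) + 10^(60.8/10) + 10^(60.9/10) + 10^(64.0/10)) = 10·log₁₀(25360000) = 74.0 dB SPL.

74.0 dB SPL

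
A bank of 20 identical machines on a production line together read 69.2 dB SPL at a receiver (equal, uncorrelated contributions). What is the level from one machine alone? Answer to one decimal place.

20 equal incoherent sources add 10·log₁₀(20) = 13.01 dB over one source.
L_one = 69.2 − 13.01 = 56.2 dB SPL.

56.2 dB SPL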